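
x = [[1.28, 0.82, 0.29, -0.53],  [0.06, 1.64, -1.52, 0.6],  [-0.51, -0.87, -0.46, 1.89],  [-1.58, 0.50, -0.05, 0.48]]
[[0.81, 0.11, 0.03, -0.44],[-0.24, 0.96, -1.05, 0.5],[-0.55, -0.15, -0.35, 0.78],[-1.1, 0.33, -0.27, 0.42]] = x@[[0.62,-0.09,0.02,-0.16],[-0.09,0.36,-0.25,0.00],[0.02,-0.25,0.34,-0.21],[-0.16,0.0,-0.21,0.32]]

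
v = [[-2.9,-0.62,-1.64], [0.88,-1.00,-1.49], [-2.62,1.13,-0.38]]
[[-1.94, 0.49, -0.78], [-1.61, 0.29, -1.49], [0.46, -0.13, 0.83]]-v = [[0.96, 1.11, 0.86], [-2.49, 1.29, 0.00], [3.08, -1.26, 1.21]]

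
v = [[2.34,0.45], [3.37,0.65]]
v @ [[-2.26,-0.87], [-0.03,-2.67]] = [[-5.30, -3.24], [-7.64, -4.67]]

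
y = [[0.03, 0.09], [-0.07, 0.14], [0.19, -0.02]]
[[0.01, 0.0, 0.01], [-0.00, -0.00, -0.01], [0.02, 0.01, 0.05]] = y@[[0.11, 0.05, 0.26],[0.03, 0.01, 0.06]]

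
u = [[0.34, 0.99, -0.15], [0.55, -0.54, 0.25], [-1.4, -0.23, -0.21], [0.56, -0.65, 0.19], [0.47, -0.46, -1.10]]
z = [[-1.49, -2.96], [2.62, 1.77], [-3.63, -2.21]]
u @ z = [[2.63, 1.08], [-3.14, -3.14], [2.25, 4.20], [-3.23, -3.23], [2.09, 0.23]]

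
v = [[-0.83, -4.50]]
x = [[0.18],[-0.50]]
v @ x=[[2.10]]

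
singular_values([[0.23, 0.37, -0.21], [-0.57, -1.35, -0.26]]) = [1.54, 0.28]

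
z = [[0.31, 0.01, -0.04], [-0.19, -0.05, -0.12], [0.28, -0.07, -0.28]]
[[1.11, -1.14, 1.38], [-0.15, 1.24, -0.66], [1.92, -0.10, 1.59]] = z @ [[3.36, -4.10, 4.56], [-3.43, -0.74, -3.83], [-2.64, -3.55, -0.16]]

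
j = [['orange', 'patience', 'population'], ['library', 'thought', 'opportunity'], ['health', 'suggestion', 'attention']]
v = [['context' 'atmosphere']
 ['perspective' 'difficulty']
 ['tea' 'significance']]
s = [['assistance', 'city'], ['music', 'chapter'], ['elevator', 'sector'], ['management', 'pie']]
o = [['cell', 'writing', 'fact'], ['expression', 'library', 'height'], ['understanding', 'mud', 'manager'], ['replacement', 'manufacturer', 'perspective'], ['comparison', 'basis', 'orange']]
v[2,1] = 'significance'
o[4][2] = 'orange'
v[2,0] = 'tea'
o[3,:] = ['replacement', 'manufacturer', 'perspective']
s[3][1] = 'pie'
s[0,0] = 'assistance'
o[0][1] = 'writing'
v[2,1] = 'significance'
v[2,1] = 'significance'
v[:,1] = ['atmosphere', 'difficulty', 'significance']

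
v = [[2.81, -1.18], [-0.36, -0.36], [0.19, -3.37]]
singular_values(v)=[3.87, 2.44]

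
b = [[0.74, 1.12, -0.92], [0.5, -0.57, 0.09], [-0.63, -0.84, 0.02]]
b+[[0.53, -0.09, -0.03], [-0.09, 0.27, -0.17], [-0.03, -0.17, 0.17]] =[[1.27, 1.03, -0.95], [0.41, -0.30, -0.08], [-0.66, -1.01, 0.19]]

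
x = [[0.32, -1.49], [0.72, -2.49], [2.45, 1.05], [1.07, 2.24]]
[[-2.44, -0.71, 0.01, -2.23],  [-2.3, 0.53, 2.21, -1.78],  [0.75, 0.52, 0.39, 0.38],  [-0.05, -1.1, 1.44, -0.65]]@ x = [[-3.65,0.42], [3.16,0.44], [1.98,-1.15], [2.02,2.87]]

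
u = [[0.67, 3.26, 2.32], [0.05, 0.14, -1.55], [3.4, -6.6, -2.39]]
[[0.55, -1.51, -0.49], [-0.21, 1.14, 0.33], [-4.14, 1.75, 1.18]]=u @ [[-0.7,0.08,0.14],[0.22,0.04,-0.03],[0.13,-0.73,-0.21]]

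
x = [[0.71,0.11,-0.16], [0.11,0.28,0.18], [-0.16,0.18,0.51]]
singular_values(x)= [0.8, 0.57, 0.13]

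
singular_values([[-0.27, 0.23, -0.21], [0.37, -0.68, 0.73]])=[1.13, 0.14]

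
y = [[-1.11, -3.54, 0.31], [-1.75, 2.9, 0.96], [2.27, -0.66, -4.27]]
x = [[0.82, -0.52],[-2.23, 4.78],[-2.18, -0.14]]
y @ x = [[6.31, -16.39], [-9.99, 14.64], [12.64, -3.74]]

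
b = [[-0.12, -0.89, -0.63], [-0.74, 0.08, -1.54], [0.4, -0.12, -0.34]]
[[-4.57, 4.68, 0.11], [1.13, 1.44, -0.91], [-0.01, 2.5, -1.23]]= b @[[0.91, 2.93, -2.05], [5.64, -3.85, -0.93], [-0.88, -2.54, 1.53]]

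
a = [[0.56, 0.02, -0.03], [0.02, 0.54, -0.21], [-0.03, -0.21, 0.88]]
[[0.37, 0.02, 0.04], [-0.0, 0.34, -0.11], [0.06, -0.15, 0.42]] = a @ [[0.66, 0.01, 0.09], [0.01, 0.62, -0.02], [0.09, -0.02, 0.48]]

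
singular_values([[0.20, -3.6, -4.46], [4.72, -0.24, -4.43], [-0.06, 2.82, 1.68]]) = [8.08, 4.43, 0.82]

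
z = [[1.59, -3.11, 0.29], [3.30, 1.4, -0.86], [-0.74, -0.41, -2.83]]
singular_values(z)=[3.74, 3.47, 2.92]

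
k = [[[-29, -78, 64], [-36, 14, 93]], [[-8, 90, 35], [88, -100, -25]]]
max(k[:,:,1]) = 90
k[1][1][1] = -100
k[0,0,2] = 64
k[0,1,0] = -36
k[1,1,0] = 88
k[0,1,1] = 14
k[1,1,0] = 88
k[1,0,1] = 90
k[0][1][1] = 14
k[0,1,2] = 93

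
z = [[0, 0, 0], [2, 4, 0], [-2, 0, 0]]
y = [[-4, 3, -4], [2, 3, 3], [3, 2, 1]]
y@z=[[14, 12, 0], [0, 12, 0], [2, 8, 0]]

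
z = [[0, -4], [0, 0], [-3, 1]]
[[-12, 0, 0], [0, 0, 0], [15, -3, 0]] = z@[[-4, 1, 0], [3, 0, 0]]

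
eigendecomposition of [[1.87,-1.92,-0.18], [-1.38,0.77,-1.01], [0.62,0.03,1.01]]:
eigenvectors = [[0.80, -0.63, -0.59],[-0.56, -0.62, -0.52],[0.22, 0.46, 0.62]]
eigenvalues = [3.16, 0.11, 0.39]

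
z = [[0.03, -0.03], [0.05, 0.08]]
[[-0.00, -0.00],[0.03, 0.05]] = z@[[0.18,0.27], [0.27,0.40]]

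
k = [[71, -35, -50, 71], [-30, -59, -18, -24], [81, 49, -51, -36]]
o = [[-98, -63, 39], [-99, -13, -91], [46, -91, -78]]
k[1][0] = -30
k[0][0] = 71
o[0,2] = 39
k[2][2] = -51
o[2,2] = -78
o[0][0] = -98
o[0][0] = -98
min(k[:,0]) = -30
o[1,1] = -13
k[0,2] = -50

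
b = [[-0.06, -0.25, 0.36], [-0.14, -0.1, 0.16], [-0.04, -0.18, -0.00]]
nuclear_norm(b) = 0.75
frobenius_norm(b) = 0.53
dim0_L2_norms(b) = [0.16, 0.32, 0.39]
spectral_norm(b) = 0.50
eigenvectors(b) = [[0.90+0.00j,(-0.66+0j),(-0.66-0j)], [(-0.37+0j),(-0.49-0.22j),(-0.49+0.22j)], [0.23+0.00j,(-0.18-0.49j),-0.18+0.49j]]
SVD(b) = [[-0.87,0.22,0.44], [-0.43,0.08,-0.9], [-0.23,-0.97,0.02]] @ diag([0.5031912255072852, 0.1456591947816789, 0.10238158793469335]) @ [[0.24, 0.60, -0.76], [0.1, 0.76, 0.64], [0.97, -0.23, 0.13]]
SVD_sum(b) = [[-0.11, -0.26, 0.33],[-0.05, -0.13, 0.16],[-0.03, -0.07, 0.09]] + [[0.0, 0.02, 0.02], [0.00, 0.01, 0.01], [-0.01, -0.11, -0.09]] + [[0.04, -0.01, 0.01], [-0.09, 0.02, -0.01], [0.0, -0.00, 0.0]]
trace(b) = -0.16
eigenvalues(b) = [(0.14+0j), (-0.15+0.18j), (-0.15-0.18j)]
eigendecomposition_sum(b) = [[(0.07+0j),(-0.12+0j),0.05+0.00j], [(-0.03+0j),0.05-0.00j,-0.02+0.00j], [0.02+0.00j,(-0.03+0j),0.01+0.00j]] + [[(-0.07+0.02j), (-0.07+0.08j), (0.15+0.07j)], [-0.05-0.01j, -0.07+0.04j, 0.09+0.10j], [-0.03-0.04j, (-0.07-0.03j), (-0.01+0.13j)]] + [[-0.07-0.02j, (-0.07-0.08j), 0.15-0.07j], [(-0.05+0.01j), -0.07-0.04j, (0.09-0.1j)], [(-0.03+0.04j), (-0.07+0.03j), -0.01-0.13j]]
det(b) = 0.01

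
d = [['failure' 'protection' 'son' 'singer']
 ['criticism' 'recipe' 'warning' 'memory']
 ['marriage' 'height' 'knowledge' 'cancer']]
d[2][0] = 'marriage'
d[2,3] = 'cancer'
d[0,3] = 'singer'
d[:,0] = ['failure', 'criticism', 'marriage']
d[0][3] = 'singer'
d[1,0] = 'criticism'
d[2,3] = 'cancer'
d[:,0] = ['failure', 'criticism', 'marriage']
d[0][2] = 'son'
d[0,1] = 'protection'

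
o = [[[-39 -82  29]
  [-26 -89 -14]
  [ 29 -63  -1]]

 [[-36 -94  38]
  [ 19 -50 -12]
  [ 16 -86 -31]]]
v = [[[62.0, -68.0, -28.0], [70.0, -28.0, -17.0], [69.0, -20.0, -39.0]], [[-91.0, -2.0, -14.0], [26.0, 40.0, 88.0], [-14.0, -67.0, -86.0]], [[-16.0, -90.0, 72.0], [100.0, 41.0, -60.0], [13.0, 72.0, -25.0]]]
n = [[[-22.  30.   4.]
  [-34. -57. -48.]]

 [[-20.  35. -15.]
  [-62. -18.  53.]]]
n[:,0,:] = [[-22.0, 30.0, 4.0], [-20.0, 35.0, -15.0]]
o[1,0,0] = -36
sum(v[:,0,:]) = -175.0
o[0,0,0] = -39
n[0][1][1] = -57.0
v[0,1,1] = -28.0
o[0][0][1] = -82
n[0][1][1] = -57.0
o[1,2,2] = -31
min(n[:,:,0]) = -62.0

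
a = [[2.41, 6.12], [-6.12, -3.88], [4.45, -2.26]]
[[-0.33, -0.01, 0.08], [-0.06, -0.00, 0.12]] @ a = [[-0.38, -2.16], [0.39, -0.64]]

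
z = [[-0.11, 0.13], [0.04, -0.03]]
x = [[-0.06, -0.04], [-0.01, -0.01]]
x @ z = [[0.0, -0.01], [0.0, -0.00]]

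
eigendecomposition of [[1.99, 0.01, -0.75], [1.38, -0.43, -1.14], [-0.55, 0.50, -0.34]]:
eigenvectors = [[0.85+0.00j, -0.06+0.17j, -0.06-0.17j], [0.51+0.00j, -0.77+0.00j, (-0.77-0j)], [(-0.09+0j), -0.07+0.61j, -0.07-0.61j]]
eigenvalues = [(2.07+0j), (-0.43+0.59j), (-0.43-0.59j)]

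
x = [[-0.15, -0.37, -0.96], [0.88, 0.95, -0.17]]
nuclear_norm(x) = 2.33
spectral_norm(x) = 1.36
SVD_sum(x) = [[-0.34,-0.40,-0.08],[0.80,0.94,0.2]] + [[0.19, 0.03, -0.88], [0.08, 0.01, -0.37]]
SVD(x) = [[-0.39, 0.92], [0.92, 0.39]] @ diag([1.3567687105279784, 0.9726143460448476]) @ [[0.64, 0.75, 0.16], [0.21, 0.03, -0.98]]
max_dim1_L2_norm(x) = 1.31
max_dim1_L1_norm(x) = 2.0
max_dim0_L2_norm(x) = 1.02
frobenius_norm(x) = 1.67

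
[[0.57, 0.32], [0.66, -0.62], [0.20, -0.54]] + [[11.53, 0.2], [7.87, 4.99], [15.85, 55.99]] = [[12.10, 0.52], [8.53, 4.37], [16.05, 55.45]]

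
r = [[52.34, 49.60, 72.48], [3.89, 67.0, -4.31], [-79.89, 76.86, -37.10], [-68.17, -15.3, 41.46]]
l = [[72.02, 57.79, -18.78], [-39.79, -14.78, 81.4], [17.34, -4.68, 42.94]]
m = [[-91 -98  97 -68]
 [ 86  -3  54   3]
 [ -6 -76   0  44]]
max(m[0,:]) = 97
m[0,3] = -68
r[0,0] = 52.34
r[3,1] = -15.3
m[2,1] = -76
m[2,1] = -76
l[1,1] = -14.78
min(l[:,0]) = -39.79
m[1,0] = 86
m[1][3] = 3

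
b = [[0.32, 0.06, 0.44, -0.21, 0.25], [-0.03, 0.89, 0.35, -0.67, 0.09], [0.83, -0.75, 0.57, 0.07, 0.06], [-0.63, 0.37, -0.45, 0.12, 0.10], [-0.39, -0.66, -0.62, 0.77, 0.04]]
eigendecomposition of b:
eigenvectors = [[-0.15-0.20j, -0.15+0.20j, -0.60+0.00j, (-0.6-0j), (-0.16+0j)], [(-0.45+0.13j), (-0.45-0.13j), -0.52-0.06j, (-0.52+0.06j), -0.47+0.00j], [(-0.09-0.44j), (-0.09+0.44j), 0.27-0.04j, (0.27+0.04j), (-0.32+0j)], [0.23+0.24j, (0.23-0.24j), -0.53-0.08j, -0.53+0.08j, (-0.76+0j)], [(0.64+0j), 0.64-0.00j, (-0.01-0.1j), -0.01+0.10j, 0.25+0.00j]]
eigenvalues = [(0.98+0.7j), (0.98-0.7j), (-0+0.05j), (-0-0.05j), (-0+0j)]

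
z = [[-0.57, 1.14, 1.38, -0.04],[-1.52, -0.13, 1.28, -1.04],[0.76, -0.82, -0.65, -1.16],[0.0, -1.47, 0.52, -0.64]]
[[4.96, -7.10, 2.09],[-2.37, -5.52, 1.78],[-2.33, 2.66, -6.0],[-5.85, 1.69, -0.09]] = z @ [[2.02, 0.66, -2.27], [4.36, -2.72, -0.96], [0.82, -2.58, 1.47], [-0.21, 1.51, 3.54]]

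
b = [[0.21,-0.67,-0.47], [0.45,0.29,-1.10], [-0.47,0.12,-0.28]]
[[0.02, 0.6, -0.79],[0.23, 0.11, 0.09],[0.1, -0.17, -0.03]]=b @ [[-0.07, 0.29, 0.17], [0.09, -0.69, 1.05], [-0.21, -0.16, 0.26]]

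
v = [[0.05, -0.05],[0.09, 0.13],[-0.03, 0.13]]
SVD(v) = [[0.20,0.58], [-0.75,0.61], [-0.63,-0.54]] @ diag([0.19335246842854178, 0.10205303989881814]) @ [[-0.2, -0.98], [0.98, -0.2]]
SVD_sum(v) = [[-0.01,-0.04], [0.03,0.14], [0.02,0.12]] + [[0.06, -0.01], [0.06, -0.01], [-0.05, 0.01]]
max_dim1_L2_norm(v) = 0.16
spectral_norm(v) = 0.19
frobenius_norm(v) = 0.22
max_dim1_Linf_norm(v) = 0.13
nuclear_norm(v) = 0.30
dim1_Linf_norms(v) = [0.05, 0.13, 0.13]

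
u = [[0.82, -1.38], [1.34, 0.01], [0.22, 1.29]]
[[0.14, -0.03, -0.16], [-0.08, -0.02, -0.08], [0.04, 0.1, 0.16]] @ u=[[0.04,-0.4], [-0.11,0.01], [0.2,0.15]]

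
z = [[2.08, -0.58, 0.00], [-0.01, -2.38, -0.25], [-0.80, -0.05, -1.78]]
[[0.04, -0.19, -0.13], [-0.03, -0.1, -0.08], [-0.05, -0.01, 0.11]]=z @ [[0.02,-0.08,-0.05], [0.01,0.04,0.04], [0.02,0.04,-0.04]]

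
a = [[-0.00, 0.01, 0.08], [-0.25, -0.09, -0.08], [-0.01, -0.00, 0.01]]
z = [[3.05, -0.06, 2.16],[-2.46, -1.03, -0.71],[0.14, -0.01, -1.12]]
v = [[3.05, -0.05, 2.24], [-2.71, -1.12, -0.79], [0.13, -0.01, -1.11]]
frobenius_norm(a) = 0.29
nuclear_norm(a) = 0.36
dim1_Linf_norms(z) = [3.05, 2.46, 1.12]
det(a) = -0.00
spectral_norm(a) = 0.28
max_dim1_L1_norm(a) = 0.42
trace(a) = -0.08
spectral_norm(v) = 4.72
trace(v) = 0.82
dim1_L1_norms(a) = [0.09, 0.42, 0.02]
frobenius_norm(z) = 4.78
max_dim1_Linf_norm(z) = 3.05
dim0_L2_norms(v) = [4.08, 1.12, 2.62]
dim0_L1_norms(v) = [5.89, 1.18, 4.14]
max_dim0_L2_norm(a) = 0.25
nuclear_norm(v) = 6.81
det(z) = 4.03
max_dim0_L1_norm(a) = 0.26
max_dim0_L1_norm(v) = 5.89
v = a + z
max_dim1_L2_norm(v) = 3.78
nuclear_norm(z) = 6.56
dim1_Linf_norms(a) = [0.08, 0.25, 0.01]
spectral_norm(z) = 4.53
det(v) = 4.31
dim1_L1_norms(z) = [5.27, 4.2, 1.27]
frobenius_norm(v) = 4.98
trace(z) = 0.90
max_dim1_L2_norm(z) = 3.74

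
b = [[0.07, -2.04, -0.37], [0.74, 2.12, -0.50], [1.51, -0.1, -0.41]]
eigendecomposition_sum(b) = [[(0.22+0.66j), -0.11+0.58j, (-0.43-0.15j)], [0.19-0.11j, (0.19-0j), (-0.02+0.15j)], [0.89+0.07j, 0.63+0.42j, -0.39+0.44j]] + [[0.22-0.66j,-0.11-0.58j,-0.43+0.15j], [0.19+0.11j,(0.19+0j),(-0.02-0.15j)], [0.89-0.07j,(0.63-0.42j),-0.39-0.44j]] + [[-0.37+0.00j, -1.83+0.00j, (0.49-0j)], [0.35-0.00j, (1.74-0j), (-0.47+0j)], [-0.28+0.00j, (-1.37+0j), (0.37-0j)]]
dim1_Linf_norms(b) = [2.04, 2.12, 1.51]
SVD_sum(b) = [[-0.42, -1.91, 0.11],[0.48, 2.20, -0.13],[0.05, 0.24, -0.01]] + [[0.58, -0.14, -0.23],[0.35, -0.08, -0.14],[1.39, -0.34, -0.56]] + [[-0.10, 0.01, -0.25], [-0.09, 0.01, -0.23], [0.06, -0.0, 0.16]]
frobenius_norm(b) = 3.47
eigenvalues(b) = [(0.02+1.09j), (0.02-1.09j), (1.74+0j)]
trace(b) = 1.78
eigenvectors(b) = [[(-0.23-0.55j), (-0.23+0.55j), (0.64+0j)], [(-0.16+0.11j), -0.16-0.11j, -0.61+0.00j], [-0.78+0.00j, (-0.78-0j), 0.48+0.00j]]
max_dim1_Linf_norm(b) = 2.12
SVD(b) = [[0.65,0.38,-0.66], [-0.75,0.23,-0.62], [-0.08,0.90,0.43]] @ diag([2.99312603669167, 1.7122672929557652, 0.40365485993896866]) @ [[-0.21, -0.98, 0.06], [0.91, -0.22, -0.36], [0.37, -0.03, 0.93]]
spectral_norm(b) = 2.99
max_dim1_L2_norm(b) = 2.3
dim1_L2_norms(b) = [2.07, 2.3, 1.57]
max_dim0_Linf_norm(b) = 2.12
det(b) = 2.07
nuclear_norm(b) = 5.11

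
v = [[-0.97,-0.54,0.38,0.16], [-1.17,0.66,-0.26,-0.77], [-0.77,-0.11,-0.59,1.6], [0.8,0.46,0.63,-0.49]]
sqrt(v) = [[0.53, -0.11, 0.42, -0.29], [-0.29, 0.96, -0.05, -0.62], [-2.12, -0.55, 0.43, 0.82], [1.34, 0.51, 0.11, 0.35]]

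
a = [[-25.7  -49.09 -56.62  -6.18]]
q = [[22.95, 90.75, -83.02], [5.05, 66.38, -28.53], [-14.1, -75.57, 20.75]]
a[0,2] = -56.62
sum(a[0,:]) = -137.59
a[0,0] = -25.7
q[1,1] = 66.38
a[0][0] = -25.7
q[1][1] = 66.38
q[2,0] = -14.1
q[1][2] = -28.53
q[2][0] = -14.1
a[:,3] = [-6.18]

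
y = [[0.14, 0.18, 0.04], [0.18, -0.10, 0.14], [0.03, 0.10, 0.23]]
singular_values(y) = [0.33, 0.21, 0.16]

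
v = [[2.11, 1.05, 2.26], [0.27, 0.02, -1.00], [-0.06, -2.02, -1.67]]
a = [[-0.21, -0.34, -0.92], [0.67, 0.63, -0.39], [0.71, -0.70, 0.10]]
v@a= [[1.86, -1.64, -2.12], [-0.75, 0.62, -0.36], [-2.53, -0.08, 0.68]]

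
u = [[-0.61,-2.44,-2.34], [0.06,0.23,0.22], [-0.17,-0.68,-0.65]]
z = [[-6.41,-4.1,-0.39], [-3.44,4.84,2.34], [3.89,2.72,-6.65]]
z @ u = [[3.73, 14.96, 14.35], [1.99, 7.92, 7.59], [-1.08, -4.34, -4.18]]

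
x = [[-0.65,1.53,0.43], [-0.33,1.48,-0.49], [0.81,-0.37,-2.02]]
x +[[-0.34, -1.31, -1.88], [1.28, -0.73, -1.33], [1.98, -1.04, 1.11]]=[[-0.99, 0.22, -1.45], [0.95, 0.75, -1.82], [2.79, -1.41, -0.91]]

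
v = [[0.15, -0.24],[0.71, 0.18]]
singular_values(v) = [0.74, 0.27]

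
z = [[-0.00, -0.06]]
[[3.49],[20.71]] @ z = [[0.00,-0.21], [0.0,-1.24]]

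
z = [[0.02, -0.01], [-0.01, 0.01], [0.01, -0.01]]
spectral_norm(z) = 0.03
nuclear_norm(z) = 0.03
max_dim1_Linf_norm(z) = 0.02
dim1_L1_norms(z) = [0.03, 0.02, 0.02]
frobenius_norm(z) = 0.03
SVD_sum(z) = [[0.02, -0.01], [-0.01, 0.01], [0.01, -0.01]] + [[0.00, 0.00], [0.00, 0.0], [-0.00, -0.0]]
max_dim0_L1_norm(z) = 0.04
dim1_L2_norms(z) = [0.02, 0.01, 0.01]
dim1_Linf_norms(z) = [0.02, 0.01, 0.01]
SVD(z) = [[-0.75, -0.66], [0.47, -0.53], [-0.47, 0.53]] @ diag([0.029617565518892268, 0.004774914945223992]) @ [[-0.82, 0.57], [-0.57, -0.82]]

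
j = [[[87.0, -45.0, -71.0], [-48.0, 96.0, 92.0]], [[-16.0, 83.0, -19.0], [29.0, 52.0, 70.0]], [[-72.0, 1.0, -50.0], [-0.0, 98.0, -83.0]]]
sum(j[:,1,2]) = 79.0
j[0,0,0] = 87.0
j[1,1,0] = 29.0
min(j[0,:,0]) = -48.0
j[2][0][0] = -72.0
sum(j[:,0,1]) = 39.0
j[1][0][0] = -16.0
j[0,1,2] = 92.0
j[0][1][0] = -48.0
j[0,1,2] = 92.0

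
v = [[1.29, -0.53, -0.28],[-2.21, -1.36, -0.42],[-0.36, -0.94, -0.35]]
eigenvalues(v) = [-2.07, 1.64, 0.0]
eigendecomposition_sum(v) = [[-0.22,-0.32,-0.11], [-1.06,-1.52,-0.55], [-0.63,-0.9,-0.32]] + [[1.51, -0.21, -0.17], [-1.15, 0.16, 0.13], [0.27, -0.04, -0.03]] + [[-0.00, -0.0, 0.00], [0.0, 0.0, -0.0], [-0.00, -0.00, 0.00]]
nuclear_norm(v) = 4.23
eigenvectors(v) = [[0.18, 0.79, 0.05], [0.85, -0.60, -0.37], [0.5, 0.14, 0.93]]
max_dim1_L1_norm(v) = 3.99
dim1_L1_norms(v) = [2.1, 3.99, 1.65]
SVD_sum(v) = [[0.73, 0.39, 0.12],[-2.28, -1.24, -0.37],[-0.7, -0.38, -0.11]] + [[0.56, -0.92, -0.40], [0.07, -0.12, -0.05], [0.34, -0.56, -0.24]] + [[-0.0,0.0,-0.00],[-0.00,0.0,-0.0],[0.0,-0.00,0.0]]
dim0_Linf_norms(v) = [2.21, 1.36, 0.42]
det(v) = -0.01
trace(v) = -0.42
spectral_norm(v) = 2.87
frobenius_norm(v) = 3.17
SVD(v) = [[-0.29,-0.85,-0.44], [0.91,-0.11,-0.39], [0.28,-0.51,0.81]] @ diag([2.869051881776765, 1.3556307264832688, 0.002575478140193482]) @ [[-0.87, -0.47, -0.14], [-0.49, 0.80, 0.34], [0.05, -0.37, 0.93]]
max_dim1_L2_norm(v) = 2.63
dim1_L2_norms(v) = [1.42, 2.63, 1.07]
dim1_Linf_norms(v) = [1.29, 2.21, 0.94]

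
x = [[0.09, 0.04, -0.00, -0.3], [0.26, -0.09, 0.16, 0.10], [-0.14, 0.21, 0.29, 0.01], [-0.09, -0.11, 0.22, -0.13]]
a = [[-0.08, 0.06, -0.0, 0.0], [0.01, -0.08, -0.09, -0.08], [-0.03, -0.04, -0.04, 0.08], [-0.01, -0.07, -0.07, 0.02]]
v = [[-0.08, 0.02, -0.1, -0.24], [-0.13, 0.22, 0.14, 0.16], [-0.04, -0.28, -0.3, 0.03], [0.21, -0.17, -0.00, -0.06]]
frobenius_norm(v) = 0.66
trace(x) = 0.16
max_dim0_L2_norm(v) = 0.4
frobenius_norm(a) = 0.23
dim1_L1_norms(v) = [0.44, 0.65, 0.65, 0.44]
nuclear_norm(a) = 0.38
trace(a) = -0.18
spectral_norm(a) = 0.17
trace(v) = -0.22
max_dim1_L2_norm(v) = 0.41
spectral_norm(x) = 0.42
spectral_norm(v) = 0.52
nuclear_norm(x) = 1.30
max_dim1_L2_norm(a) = 0.14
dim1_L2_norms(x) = [0.32, 0.33, 0.38, 0.29]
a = x @ v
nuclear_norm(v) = 1.09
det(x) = 0.01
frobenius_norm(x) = 0.67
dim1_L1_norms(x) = [0.43, 0.61, 0.65, 0.55]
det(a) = 0.00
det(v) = 0.00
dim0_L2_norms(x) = [0.32, 0.26, 0.4, 0.34]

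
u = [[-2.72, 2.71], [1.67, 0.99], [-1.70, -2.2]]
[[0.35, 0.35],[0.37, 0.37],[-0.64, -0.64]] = u @ [[0.09, 0.09], [0.22, 0.22]]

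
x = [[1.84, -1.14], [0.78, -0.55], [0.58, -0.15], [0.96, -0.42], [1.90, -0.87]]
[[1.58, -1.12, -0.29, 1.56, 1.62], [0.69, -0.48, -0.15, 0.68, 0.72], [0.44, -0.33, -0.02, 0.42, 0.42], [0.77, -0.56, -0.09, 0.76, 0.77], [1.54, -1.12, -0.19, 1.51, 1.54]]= x @ [[0.68, -0.54, 0.06, 0.65, 0.61], [-0.29, 0.11, 0.35, -0.32, -0.44]]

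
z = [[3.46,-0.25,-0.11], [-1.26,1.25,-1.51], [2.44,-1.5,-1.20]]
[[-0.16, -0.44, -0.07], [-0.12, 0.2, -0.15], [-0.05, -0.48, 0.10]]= z @ [[-0.05, -0.12, -0.03], [-0.09, 0.09, -0.13], [0.05, 0.04, 0.02]]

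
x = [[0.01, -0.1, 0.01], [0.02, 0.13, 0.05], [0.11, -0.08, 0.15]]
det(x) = -0.000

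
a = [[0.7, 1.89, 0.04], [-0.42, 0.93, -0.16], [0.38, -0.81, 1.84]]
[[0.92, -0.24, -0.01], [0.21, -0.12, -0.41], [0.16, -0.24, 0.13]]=a @ [[0.27, 0.04, 0.56], [0.38, -0.14, -0.21], [0.20, -0.20, -0.14]]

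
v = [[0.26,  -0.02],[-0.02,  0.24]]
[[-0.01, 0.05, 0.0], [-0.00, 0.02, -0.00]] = v@[[-0.05, 0.21, 0.01], [-0.02, 0.08, 0.0]]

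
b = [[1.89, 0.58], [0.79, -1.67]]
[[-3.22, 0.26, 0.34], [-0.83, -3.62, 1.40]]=b @ [[-1.62, -0.46, 0.38],  [-0.27, 1.95, -0.66]]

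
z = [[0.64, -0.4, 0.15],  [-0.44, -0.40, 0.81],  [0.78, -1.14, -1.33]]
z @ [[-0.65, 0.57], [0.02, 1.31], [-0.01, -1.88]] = [[-0.43,-0.44], [0.27,-2.30], [-0.52,1.45]]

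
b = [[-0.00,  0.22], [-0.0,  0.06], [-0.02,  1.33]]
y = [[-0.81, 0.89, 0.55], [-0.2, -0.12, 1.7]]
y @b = [[-0.01, 0.61],  [-0.03, 2.21]]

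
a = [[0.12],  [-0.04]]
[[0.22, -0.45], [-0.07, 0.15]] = a @ [[1.85, -3.77]]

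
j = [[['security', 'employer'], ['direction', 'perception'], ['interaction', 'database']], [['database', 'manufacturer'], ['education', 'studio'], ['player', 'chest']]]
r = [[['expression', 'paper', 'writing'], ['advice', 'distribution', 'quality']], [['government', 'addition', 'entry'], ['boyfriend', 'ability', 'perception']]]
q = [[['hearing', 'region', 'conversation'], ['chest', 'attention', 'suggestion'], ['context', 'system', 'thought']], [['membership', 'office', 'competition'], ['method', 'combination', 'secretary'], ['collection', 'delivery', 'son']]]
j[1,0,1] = 'manufacturer'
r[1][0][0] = 'government'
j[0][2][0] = 'interaction'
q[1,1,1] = 'combination'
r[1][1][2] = 'perception'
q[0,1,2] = 'suggestion'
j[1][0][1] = 'manufacturer'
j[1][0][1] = 'manufacturer'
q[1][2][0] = 'collection'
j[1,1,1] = 'studio'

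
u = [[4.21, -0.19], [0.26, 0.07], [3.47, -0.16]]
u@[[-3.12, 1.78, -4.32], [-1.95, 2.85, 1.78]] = [[-12.76, 6.95, -18.53],[-0.95, 0.66, -1.00],[-10.51, 5.72, -15.28]]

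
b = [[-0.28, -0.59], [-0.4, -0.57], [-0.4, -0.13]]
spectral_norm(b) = 1.01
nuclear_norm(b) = 1.28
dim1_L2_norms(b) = [0.65, 0.7, 0.42]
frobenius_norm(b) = 1.04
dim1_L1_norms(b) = [0.87, 0.97, 0.53]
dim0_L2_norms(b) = [0.63, 0.83]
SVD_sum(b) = [[-0.38, -0.52], [-0.41, -0.56], [-0.20, -0.28]] + [[0.1, -0.07], [0.01, -0.01], [-0.20, 0.15]]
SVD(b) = [[-0.64,  -0.43], [-0.69,  -0.04], [-0.34,  0.9]] @ diag([1.0062806502881012, 0.27513497206963067]) @ [[0.59, 0.81], [-0.81, 0.59]]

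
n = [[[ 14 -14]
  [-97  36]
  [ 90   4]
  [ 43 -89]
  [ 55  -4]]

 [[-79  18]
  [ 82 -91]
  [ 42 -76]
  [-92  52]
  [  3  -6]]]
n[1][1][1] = -91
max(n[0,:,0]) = 90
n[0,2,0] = 90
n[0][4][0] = 55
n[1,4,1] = -6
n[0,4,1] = -4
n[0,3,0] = 43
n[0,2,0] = 90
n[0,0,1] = -14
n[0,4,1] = -4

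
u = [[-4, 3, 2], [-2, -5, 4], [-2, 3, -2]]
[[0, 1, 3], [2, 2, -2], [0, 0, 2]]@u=[[-8, 4, -2], [-8, -10, 16], [-4, 6, -4]]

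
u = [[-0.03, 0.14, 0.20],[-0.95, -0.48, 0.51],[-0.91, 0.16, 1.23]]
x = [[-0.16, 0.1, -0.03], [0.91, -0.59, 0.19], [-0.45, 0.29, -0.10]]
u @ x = [[0.04,-0.03,0.01],[-0.51,0.34,-0.11],[-0.26,0.17,-0.07]]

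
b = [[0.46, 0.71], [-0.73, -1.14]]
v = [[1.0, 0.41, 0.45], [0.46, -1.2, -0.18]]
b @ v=[[0.79,-0.66,0.08], [-1.25,1.07,-0.12]]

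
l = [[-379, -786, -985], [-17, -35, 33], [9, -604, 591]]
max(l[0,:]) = -379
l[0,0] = -379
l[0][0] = -379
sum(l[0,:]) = -2150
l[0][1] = -786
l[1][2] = 33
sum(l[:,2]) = -361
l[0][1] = -786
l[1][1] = -35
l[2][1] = -604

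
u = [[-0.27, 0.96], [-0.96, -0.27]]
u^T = [[-0.27,  -0.96], [0.96,  -0.27]]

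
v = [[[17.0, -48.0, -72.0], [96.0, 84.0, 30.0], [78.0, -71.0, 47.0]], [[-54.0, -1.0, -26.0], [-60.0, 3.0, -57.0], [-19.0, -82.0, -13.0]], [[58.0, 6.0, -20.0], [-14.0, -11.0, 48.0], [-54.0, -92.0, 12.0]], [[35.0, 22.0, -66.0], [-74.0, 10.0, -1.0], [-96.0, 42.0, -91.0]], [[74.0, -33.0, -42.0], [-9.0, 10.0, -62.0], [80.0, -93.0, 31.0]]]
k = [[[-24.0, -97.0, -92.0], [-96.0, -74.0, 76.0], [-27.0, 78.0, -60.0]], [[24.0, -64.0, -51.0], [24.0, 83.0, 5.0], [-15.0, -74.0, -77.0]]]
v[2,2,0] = -54.0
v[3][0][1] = 22.0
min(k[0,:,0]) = -96.0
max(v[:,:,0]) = 96.0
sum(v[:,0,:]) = -150.0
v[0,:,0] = [17.0, 96.0, 78.0]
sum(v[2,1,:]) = 23.0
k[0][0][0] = -24.0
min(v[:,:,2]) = -91.0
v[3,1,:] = [-74.0, 10.0, -1.0]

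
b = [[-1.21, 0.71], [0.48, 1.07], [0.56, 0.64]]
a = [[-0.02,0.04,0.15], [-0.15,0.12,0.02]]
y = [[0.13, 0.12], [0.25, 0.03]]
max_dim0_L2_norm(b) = 1.43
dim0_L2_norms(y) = [0.28, 0.12]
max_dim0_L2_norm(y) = 0.28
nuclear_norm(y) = 0.38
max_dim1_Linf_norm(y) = 0.25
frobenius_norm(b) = 2.02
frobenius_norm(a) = 0.25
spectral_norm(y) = 0.29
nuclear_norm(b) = 2.85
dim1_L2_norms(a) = [0.16, 0.19]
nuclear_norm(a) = 0.34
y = a @ b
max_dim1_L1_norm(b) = 1.92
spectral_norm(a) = 0.21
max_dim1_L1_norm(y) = 0.28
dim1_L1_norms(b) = [1.92, 1.55, 1.2]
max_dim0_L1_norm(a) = 0.17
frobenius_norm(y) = 0.31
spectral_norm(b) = 1.44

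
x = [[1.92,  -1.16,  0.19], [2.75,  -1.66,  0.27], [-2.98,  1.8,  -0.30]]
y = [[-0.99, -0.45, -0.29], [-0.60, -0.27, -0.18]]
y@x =[[-2.27, 1.37, -0.22], [-1.36, 0.82, -0.13]]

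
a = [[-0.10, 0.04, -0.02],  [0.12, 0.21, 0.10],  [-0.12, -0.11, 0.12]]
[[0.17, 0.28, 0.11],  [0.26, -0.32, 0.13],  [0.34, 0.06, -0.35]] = a@ [[-1.66, -2.3, -0.13],[1.11, 0.46, 1.49],[2.23, -1.36, -1.66]]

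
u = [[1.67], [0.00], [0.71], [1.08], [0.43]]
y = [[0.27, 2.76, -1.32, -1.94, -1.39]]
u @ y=[[0.45, 4.61, -2.20, -3.24, -2.32], [0.0, 0.0, 0.00, 0.00, 0.0], [0.19, 1.96, -0.94, -1.38, -0.99], [0.29, 2.98, -1.43, -2.1, -1.50], [0.12, 1.19, -0.57, -0.83, -0.60]]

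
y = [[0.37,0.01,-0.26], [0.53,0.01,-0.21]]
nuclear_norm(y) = 0.81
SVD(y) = [[-0.62, -0.79], [-0.79, 0.62]] @ diag([0.7230390458953165, 0.08315370172632246]) @ [[-0.89, -0.02, 0.45],[0.45, -0.02, 0.89]]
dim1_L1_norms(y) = [0.64, 0.75]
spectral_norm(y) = 0.72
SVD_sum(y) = [[0.4,0.01,-0.2], [0.51,0.01,-0.26]] + [[-0.03,0.00,-0.06], [0.02,-0.0,0.05]]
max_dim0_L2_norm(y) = 0.65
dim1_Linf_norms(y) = [0.37, 0.53]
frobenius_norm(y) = 0.73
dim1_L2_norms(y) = [0.45, 0.57]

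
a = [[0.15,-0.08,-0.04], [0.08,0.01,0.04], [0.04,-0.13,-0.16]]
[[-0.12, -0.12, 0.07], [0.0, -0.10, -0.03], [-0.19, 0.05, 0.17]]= a @ [[-0.41, -0.96, -0.09], [0.3, 0.04, -0.93], [0.82, -0.61, -0.30]]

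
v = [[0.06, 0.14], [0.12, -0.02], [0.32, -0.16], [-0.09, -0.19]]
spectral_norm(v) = 0.38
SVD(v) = [[0.01, 0.58], [-0.31, 0.13], [-0.95, -0.03], [0.00, -0.8]] @ diag([0.37638721438217987, 0.26178744211597127]) @ [[-0.91, 0.42], [0.42, 0.91]]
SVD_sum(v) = [[-0.0, 0.00], [0.11, -0.05], [0.32, -0.15], [-0.00, 0.0]] + [[0.06, 0.14], [0.01, 0.03], [-0.0, -0.01], [-0.09, -0.19]]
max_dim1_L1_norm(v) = 0.48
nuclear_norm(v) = 0.64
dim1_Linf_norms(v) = [0.14, 0.12, 0.32, 0.19]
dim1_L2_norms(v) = [0.15, 0.12, 0.36, 0.21]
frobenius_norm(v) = 0.46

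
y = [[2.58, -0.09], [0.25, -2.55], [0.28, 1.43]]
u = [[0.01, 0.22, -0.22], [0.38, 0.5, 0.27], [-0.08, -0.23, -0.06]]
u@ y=[[0.02,-0.88],[1.18,-0.92],[-0.28,0.51]]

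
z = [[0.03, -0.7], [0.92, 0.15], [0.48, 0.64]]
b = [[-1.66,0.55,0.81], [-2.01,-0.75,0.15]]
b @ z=[[0.85, 1.76], [-0.68, 1.39]]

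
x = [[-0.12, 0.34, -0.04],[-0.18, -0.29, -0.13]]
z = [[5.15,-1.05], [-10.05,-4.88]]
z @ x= [[-0.43, 2.06, -0.07], [2.08, -2.00, 1.04]]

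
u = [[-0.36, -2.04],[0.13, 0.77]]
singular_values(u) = [2.21, 0.01]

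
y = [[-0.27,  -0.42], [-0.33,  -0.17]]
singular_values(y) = [0.6, 0.15]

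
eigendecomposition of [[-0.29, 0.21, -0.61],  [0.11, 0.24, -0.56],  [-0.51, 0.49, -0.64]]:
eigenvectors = [[(0.63+0j), -0.25-0.32j, (-0.25+0.32j)],[0.30+0.00j, (-0.82+0j), (-0.82-0j)],[(0.72+0j), -0.26+0.31j, -0.26-0.31j]]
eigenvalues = [(-0.89+0j), (0.1+0.26j), (0.1-0.26j)]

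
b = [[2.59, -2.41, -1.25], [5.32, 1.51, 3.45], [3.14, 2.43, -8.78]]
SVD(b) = [[-0.15, -0.25, -0.96],  [0.16, -0.96, 0.23],  [-0.98, -0.12, 0.18]] @ diag([9.822849647724304, 6.537734265345396, 3.191591370136716]) @ [[-0.26, -0.18, 0.95], [-0.94, -0.17, -0.29], [-0.22, 0.97, 0.12]]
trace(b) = -4.68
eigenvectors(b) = [[0.55j, -0.55j, 0.04+0.00j], [(0.81+0j), (0.81-0j), -0.32+0.00j], [0.20+0.08j, 0.20-0.08j, (0.95+0j)]]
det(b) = -204.96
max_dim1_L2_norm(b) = 9.64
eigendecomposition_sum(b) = [[(1.27+1.96j),(-1.25+0.77j),-0.46+0.18j], [(2.88-1.85j),(1.13+1.83j),(0.27+0.68j)], [(0.92-0.18j),(0.1+0.58j),-0.00+0.20j]] + [[1.27-1.96j, -1.25-0.77j, (-0.46-0.18j)],  [(2.88+1.85j), 1.13-1.83j, (0.27-0.68j)],  [0.92+0.18j, (0.1-0.58j), -0.00-0.20j]] + [[(0.05+0j), 0.08-0.00j, -0.33-0.00j], [-0.43-0.00j, -0.74+0.00j, 2.92+0.00j], [1.30+0.00j, 2.23-0.00j, -8.78-0.00j]]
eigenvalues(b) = [(2.4+3.99j), (2.4-3.99j), (-9.47+0j)]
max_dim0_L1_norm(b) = 13.48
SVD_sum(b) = [[0.37, 0.26, -1.35], [-0.42, -0.29, 1.52], [2.51, 1.73, -9.09]] + [[1.55, 0.29, 0.48], [5.90, 1.1, 1.84], [0.76, 0.14, 0.24]] + [[0.67, -2.96, -0.38], [-0.16, 0.7, 0.09], [-0.13, 0.56, 0.07]]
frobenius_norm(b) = 12.22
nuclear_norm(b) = 19.55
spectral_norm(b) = 9.82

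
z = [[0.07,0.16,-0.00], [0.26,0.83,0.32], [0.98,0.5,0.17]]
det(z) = 0.04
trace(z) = 1.07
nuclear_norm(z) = 1.96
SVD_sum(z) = [[0.11,  0.11,  0.04], [0.57,  0.56,  0.2], [0.73,  0.72,  0.26]] + [[-0.04, 0.03, 0.01],[-0.31, 0.28, 0.11],[0.25, -0.22, -0.09]] + [[-0.00, 0.02, -0.05], [0.0, -0.0, 0.01], [0.0, -0.0, 0.0]]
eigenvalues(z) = [(-0.01+0.19j), (-0.01-0.19j), (1.1+0j)]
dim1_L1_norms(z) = [0.23, 1.41, 1.65]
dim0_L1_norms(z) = [1.31, 1.49, 0.49]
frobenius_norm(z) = 1.46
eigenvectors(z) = [[-0.01+0.26j, (-0.01-0.26j), (-0.13+0j)], [(-0.3-0.15j), -0.30+0.15j, (-0.81+0j)], [(0.9+0j), 0.90-0.00j, -0.57+0.00j]]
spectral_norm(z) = 1.35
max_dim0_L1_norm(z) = 1.49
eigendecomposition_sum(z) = [[(-0+0.09j), 0.02-0.01j, (-0.02-0.01j)],[(-0.11-0.05j), 0.00+0.02j, (0.02-0.02j)],[0.32-0.01j, -0.04-0.05j, -0.02+0.08j]] + [[(-0-0.09j), (0.02+0.01j), -0.02+0.01j],[-0.11+0.05j, 0.00-0.02j, (0.02+0.02j)],[0.32+0.01j, -0.04+0.05j, -0.02-0.08j]] + [[(0.07+0j),(0.13+0j),(0.04-0j)],  [0.48+0.00j,(0.82+0j),0.28-0.00j],  [(0.34+0j),0.58+0.00j,(0.2-0j)]]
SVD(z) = [[-0.12, -0.09, -0.99],[-0.61, -0.78, 0.15],[-0.79, 0.62, 0.03]] @ diag([1.3499819459338276, 0.5505346636544869, 0.05621681036450079]) @ [[-0.69, -0.68, -0.24],[0.72, -0.64, -0.26],[0.02, -0.36, 0.93]]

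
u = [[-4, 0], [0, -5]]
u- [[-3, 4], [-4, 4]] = [[-1, -4], [4, -9]]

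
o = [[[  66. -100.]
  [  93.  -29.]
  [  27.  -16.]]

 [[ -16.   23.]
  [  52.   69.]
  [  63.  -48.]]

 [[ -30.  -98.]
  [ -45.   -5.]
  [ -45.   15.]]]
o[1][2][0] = 63.0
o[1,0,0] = -16.0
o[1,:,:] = [[-16.0, 23.0], [52.0, 69.0], [63.0, -48.0]]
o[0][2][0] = 27.0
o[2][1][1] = -5.0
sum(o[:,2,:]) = -4.0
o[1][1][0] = 52.0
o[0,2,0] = 27.0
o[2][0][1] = -98.0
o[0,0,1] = -100.0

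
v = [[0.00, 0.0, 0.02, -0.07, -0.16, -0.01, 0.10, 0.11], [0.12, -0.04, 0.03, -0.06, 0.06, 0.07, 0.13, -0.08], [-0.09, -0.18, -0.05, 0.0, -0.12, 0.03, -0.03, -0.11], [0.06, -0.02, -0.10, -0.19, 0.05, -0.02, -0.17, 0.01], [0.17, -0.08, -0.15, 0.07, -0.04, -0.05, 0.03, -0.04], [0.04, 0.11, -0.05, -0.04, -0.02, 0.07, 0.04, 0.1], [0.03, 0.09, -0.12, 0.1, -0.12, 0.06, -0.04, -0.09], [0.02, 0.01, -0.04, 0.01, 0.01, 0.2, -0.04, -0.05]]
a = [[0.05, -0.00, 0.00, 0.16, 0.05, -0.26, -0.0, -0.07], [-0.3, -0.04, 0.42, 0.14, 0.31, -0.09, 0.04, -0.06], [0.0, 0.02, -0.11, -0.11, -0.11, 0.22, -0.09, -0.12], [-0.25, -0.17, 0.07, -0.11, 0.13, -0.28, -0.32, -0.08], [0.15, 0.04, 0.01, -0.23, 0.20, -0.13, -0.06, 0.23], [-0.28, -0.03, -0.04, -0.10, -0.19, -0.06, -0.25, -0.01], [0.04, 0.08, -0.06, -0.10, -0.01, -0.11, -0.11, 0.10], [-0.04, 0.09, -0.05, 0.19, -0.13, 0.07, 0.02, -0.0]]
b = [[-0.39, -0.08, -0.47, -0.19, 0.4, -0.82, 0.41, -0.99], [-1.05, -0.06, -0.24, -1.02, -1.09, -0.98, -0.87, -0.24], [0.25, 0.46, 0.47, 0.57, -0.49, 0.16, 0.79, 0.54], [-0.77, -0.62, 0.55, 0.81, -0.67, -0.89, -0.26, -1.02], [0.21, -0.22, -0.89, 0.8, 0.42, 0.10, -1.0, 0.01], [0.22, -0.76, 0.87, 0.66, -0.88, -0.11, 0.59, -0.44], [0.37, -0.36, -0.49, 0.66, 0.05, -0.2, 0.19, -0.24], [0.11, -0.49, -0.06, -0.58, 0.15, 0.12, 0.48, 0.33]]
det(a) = -0.00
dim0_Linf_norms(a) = [0.3, 0.17, 0.42, 0.23, 0.31, 0.28, 0.32, 0.23]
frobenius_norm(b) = 4.66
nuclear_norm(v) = 1.77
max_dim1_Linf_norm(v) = 0.2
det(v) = 0.00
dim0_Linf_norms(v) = [0.17, 0.18, 0.15, 0.19, 0.16, 0.2, 0.17, 0.11]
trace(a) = -0.18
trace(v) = -0.34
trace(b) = 1.66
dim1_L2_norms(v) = [0.23, 0.23, 0.27, 0.29, 0.26, 0.19, 0.25, 0.22]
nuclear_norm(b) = 10.89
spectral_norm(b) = 2.81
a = b @ v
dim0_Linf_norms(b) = [1.05, 0.76, 0.89, 1.02, 1.09, 0.98, 1.0, 1.02]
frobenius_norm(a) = 1.20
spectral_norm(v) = 0.34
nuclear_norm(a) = 2.67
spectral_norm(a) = 0.76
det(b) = -0.16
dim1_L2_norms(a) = [0.32, 0.63, 0.33, 0.56, 0.44, 0.44, 0.24, 0.27]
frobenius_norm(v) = 0.69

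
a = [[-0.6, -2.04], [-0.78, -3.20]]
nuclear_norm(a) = 4.00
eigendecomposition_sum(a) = [[-0.08,  0.05], [0.02,  -0.01]] + [[-0.52, -2.09], [-0.8, -3.19]]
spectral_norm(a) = 3.92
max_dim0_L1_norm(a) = 5.24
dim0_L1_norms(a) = [1.38, 5.24]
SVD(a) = [[-0.54,-0.84], [-0.84,0.54]] @ diag([3.919561580388591, 0.08388693308076617]) @ [[0.25, 0.97],[0.97, -0.25]]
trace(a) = -3.80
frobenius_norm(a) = 3.92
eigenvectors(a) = [[0.97, 0.55], [-0.24, 0.84]]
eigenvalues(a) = [-0.09, -3.71]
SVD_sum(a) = [[-0.53, -2.06], [-0.82, -3.19]] + [[-0.07, 0.02], [0.04, -0.01]]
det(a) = 0.33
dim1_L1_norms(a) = [2.64, 3.98]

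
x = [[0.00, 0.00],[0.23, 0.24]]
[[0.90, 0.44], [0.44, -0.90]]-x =[[0.9,0.44], [0.21,-1.14]]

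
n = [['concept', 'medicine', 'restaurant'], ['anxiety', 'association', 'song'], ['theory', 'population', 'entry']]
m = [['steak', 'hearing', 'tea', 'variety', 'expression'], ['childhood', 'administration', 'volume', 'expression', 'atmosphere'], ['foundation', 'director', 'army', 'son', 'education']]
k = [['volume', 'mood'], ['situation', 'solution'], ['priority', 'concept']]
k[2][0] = 'priority'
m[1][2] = 'volume'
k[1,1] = 'solution'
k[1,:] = ['situation', 'solution']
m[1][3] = 'expression'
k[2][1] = 'concept'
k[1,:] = ['situation', 'solution']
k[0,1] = 'mood'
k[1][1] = 'solution'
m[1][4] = 'atmosphere'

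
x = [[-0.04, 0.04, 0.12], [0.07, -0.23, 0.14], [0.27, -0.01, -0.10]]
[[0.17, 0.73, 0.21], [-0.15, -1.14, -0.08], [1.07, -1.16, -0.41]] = x @[[4.81, -2.90, -1.07], [3.30, 5.96, 0.75], [1.95, 3.13, 1.18]]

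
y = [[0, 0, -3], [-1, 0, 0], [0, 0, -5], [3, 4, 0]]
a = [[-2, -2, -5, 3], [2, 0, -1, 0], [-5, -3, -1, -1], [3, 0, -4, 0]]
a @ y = [[11, 12, 31], [0, 0, -1], [0, -4, 20], [0, 0, 11]]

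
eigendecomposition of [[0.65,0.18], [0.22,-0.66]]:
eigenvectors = [[0.99, -0.13], [0.16, 0.99]]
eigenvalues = [0.68, -0.69]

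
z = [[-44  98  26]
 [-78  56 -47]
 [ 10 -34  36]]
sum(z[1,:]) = -69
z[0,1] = 98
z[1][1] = 56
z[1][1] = 56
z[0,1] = 98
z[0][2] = 26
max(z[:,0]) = 10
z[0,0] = -44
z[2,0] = 10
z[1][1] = 56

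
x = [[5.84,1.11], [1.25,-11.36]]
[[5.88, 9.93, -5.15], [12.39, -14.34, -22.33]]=x@[[1.19, 1.43, -1.23], [-0.96, 1.42, 1.83]]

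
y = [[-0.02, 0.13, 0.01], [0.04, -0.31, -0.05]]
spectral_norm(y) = 0.34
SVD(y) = [[-0.38, 0.92],  [0.92, 0.38]] @ diag([0.342768191676842, 0.010486504402692887]) @ [[0.13,-0.98,-0.15], [-0.30,0.10,-0.95]]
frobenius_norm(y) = 0.34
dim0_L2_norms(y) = [0.04, 0.34, 0.05]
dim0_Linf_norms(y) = [0.04, 0.31, 0.05]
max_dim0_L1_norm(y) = 0.44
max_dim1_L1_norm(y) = 0.4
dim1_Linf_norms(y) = [0.13, 0.31]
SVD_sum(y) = [[-0.02, 0.13, 0.02], [0.04, -0.31, -0.05]] + [[-0.00, 0.0, -0.01], [-0.00, 0.00, -0.00]]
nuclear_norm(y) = 0.35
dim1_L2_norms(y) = [0.13, 0.32]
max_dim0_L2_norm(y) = 0.34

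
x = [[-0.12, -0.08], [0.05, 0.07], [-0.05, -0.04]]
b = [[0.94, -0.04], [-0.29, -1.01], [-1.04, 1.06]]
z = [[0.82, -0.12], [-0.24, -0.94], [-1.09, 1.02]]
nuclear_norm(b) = 2.83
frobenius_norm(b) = 2.05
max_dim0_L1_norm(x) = 0.22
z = b + x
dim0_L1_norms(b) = [2.27, 2.11]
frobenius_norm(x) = 0.18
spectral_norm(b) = 1.72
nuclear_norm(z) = 2.68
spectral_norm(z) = 1.71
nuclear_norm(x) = 0.20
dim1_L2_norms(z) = [0.83, 0.97, 1.49]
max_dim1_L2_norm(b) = 1.48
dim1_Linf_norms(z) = [0.82, 0.94, 1.09]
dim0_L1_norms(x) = [0.22, 0.19]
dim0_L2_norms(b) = [1.43, 1.46]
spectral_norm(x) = 0.18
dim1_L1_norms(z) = [0.94, 1.18, 2.11]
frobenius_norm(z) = 1.96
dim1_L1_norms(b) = [0.98, 1.3, 2.1]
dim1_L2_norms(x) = [0.14, 0.09, 0.06]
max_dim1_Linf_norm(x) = 0.12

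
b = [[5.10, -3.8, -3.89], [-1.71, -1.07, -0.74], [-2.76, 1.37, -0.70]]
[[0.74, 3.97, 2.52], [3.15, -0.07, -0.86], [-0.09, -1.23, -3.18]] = b @ [[-0.90, 0.35, 0.59], [-1.72, -0.32, -0.71], [0.31, -0.25, 0.82]]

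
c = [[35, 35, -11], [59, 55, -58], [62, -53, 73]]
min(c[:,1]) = -53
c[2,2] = 73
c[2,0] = 62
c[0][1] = 35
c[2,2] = 73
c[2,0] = 62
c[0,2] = -11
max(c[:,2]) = 73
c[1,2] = -58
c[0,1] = 35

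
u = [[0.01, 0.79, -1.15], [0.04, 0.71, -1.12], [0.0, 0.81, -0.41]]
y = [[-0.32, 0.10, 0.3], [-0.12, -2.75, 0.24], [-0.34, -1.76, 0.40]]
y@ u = [[0.0, 0.06, 0.13], [-0.11, -1.85, 3.12], [-0.07, -1.19, 2.20]]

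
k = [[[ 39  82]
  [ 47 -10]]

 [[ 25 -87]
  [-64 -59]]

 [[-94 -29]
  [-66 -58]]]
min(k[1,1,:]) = -64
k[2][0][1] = -29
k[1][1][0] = -64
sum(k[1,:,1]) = -146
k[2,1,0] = -66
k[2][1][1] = -58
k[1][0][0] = 25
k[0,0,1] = 82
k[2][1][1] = -58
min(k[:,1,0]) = -66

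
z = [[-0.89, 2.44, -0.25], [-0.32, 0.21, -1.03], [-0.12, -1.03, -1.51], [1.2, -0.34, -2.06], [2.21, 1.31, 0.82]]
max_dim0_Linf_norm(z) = 2.44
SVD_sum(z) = [[0.13, 1.18, 1.04], [-0.05, -0.41, -0.36], [-0.15, -1.32, -1.17], [-0.13, -1.13, -1.0], [0.14, 1.27, 1.13]] + [[-0.7, -0.03, 0.13], [-0.12, -0.01, 0.02], [0.10, 0.0, -0.02], [1.50, 0.07, -0.27], [2.05, 0.1, -0.37]] + [[-0.32, 1.3, -1.42],  [-0.15, 0.63, -0.69],  [-0.07, 0.29, -0.32],  [-0.18, 0.72, -0.79],  [0.01, -0.06, 0.07]]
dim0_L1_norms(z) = [4.74, 5.33, 5.67]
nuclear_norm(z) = 8.49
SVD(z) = [[0.47, 0.27, -0.79], [-0.17, 0.05, -0.38], [-0.53, -0.04, -0.18], [-0.45, -0.57, -0.44], [0.51, -0.78, 0.04]] @ diag([3.339453829343318, 2.690322388651475, 2.4602872935502615]) @ [[0.08, 0.75, 0.66], [-0.98, -0.05, 0.18], [0.16, -0.66, 0.73]]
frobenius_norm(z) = 4.94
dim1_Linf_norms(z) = [2.44, 1.03, 1.51, 2.06, 2.21]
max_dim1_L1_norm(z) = 4.34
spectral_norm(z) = 3.34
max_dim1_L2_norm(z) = 2.7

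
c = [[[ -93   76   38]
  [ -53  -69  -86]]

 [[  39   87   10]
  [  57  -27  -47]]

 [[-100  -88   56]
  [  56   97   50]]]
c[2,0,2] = 56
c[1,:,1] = [87, -27]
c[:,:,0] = [[-93, -53], [39, 57], [-100, 56]]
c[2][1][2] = 50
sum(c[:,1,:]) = -22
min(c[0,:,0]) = -93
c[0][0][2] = 38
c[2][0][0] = -100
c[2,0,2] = 56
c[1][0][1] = 87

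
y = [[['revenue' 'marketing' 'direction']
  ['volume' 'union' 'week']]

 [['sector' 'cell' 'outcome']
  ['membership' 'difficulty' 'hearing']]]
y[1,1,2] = 'hearing'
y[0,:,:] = [['revenue', 'marketing', 'direction'], ['volume', 'union', 'week']]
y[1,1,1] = 'difficulty'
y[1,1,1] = 'difficulty'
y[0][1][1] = 'union'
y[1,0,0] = 'sector'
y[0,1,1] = 'union'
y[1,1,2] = 'hearing'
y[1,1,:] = ['membership', 'difficulty', 'hearing']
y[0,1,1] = 'union'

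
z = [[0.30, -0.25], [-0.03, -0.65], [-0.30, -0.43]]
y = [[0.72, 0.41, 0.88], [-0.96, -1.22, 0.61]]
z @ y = [[0.46, 0.43, 0.11], [0.6, 0.78, -0.42], [0.2, 0.40, -0.53]]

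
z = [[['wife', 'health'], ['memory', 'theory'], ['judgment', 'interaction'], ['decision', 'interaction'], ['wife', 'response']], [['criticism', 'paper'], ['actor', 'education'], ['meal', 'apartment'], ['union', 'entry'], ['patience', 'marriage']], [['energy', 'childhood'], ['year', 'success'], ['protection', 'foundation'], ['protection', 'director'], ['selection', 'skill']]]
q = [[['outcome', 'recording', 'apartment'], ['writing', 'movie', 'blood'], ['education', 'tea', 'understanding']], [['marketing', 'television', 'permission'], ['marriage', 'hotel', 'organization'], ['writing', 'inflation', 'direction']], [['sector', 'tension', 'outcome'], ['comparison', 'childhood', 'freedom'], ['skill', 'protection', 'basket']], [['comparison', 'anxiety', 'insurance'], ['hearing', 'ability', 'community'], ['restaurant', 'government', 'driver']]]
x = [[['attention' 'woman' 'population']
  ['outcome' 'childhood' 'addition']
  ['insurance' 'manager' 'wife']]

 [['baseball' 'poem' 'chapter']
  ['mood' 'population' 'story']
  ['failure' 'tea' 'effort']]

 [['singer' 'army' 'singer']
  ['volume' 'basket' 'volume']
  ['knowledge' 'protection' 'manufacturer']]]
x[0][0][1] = 'woman'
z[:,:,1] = [['health', 'theory', 'interaction', 'interaction', 'response'], ['paper', 'education', 'apartment', 'entry', 'marriage'], ['childhood', 'success', 'foundation', 'director', 'skill']]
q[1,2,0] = 'writing'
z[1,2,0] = 'meal'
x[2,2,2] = 'manufacturer'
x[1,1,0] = 'mood'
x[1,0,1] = 'poem'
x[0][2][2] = 'wife'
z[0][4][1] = 'response'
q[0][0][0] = 'outcome'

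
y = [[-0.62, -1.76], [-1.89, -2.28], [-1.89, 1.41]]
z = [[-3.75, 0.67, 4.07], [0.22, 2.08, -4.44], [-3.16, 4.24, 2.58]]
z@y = [[-6.63,  10.81],[4.32,  -11.39],[-10.93,  -0.47]]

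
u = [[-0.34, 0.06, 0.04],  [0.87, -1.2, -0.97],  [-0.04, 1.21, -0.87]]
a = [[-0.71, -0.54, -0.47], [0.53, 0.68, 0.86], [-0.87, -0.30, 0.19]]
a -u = [[-0.37, -0.6, -0.51], [-0.34, 1.88, 1.83], [-0.83, -1.51, 1.06]]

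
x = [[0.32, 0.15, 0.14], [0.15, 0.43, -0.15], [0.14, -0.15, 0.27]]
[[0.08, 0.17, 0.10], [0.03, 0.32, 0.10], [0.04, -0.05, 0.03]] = x @ [[0.21, 0.01, 0.05],[0.01, 0.85, 0.3],[0.05, 0.3, 0.26]]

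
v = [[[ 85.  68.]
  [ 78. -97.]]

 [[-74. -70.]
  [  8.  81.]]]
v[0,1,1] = -97.0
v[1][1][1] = 81.0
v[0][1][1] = -97.0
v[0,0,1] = 68.0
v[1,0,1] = -70.0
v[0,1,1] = -97.0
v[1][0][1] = -70.0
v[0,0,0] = 85.0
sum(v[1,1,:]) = 89.0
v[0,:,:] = [[85.0, 68.0], [78.0, -97.0]]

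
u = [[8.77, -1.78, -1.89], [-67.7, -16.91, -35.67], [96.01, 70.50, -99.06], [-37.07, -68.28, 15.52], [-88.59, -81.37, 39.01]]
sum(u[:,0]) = -88.58000000000001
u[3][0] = -37.07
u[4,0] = -88.59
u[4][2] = 39.01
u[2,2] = -99.06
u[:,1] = [-1.78, -16.91, 70.5, -68.28, -81.37]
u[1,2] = -35.67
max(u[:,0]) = 96.01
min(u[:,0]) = -88.59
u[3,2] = 15.52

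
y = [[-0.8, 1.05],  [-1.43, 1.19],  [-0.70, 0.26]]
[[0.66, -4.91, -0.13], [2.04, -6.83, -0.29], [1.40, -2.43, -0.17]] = y@[[-2.47, 2.41, 0.28], [-1.25, -2.84, 0.09]]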